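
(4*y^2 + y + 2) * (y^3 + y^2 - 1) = 4*y^5 + 5*y^4 + 3*y^3 - 2*y^2 - y - 2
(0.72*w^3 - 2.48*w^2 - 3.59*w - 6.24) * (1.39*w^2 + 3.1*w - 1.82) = 1.0008*w^5 - 1.2152*w^4 - 13.9885*w^3 - 15.289*w^2 - 12.8102*w + 11.3568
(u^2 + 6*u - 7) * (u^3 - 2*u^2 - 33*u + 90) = u^5 + 4*u^4 - 52*u^3 - 94*u^2 + 771*u - 630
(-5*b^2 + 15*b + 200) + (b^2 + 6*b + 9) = -4*b^2 + 21*b + 209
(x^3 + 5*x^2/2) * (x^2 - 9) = x^5 + 5*x^4/2 - 9*x^3 - 45*x^2/2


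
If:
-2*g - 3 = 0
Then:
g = -3/2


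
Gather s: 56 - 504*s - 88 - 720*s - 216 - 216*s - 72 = -1440*s - 320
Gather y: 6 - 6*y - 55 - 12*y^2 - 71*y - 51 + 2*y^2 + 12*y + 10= -10*y^2 - 65*y - 90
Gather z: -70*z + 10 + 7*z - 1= 9 - 63*z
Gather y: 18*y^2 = 18*y^2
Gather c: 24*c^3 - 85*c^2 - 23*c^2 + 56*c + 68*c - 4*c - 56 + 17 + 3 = 24*c^3 - 108*c^2 + 120*c - 36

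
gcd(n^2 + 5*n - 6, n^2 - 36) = n + 6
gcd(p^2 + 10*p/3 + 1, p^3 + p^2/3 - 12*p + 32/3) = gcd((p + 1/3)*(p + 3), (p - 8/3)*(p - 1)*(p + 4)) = 1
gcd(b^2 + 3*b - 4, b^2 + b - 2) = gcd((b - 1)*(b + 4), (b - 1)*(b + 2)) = b - 1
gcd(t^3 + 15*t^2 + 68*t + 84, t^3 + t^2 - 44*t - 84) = t^2 + 8*t + 12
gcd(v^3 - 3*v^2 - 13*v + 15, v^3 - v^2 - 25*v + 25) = v^2 - 6*v + 5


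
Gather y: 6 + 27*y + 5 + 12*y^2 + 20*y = 12*y^2 + 47*y + 11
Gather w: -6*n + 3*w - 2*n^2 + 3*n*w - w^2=-2*n^2 - 6*n - w^2 + w*(3*n + 3)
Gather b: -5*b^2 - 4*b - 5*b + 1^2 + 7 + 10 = -5*b^2 - 9*b + 18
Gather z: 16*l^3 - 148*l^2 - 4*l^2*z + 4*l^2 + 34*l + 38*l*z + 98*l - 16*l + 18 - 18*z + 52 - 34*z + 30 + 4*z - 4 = 16*l^3 - 144*l^2 + 116*l + z*(-4*l^2 + 38*l - 48) + 96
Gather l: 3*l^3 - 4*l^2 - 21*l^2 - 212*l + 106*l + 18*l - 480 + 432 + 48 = 3*l^3 - 25*l^2 - 88*l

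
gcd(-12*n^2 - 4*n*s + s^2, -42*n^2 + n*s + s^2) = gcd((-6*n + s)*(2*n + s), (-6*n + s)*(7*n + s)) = -6*n + s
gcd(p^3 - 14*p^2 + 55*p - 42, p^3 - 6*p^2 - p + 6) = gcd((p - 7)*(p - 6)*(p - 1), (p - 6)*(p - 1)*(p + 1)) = p^2 - 7*p + 6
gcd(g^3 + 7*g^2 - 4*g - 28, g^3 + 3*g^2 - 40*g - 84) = g^2 + 9*g + 14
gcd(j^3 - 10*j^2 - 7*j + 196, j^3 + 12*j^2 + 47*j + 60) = j + 4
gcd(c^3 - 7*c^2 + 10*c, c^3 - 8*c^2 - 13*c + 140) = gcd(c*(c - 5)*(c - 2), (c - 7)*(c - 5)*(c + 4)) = c - 5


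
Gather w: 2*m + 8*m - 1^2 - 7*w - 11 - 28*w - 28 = 10*m - 35*w - 40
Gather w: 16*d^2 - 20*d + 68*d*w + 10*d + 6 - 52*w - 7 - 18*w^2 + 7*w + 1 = 16*d^2 - 10*d - 18*w^2 + w*(68*d - 45)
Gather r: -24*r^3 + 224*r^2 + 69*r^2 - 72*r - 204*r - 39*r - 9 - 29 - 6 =-24*r^3 + 293*r^2 - 315*r - 44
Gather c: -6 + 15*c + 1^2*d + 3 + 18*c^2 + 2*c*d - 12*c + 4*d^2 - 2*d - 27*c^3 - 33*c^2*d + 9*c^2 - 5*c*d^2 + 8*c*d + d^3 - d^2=-27*c^3 + c^2*(27 - 33*d) + c*(-5*d^2 + 10*d + 3) + d^3 + 3*d^2 - d - 3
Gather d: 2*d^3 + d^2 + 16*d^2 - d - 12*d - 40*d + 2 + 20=2*d^3 + 17*d^2 - 53*d + 22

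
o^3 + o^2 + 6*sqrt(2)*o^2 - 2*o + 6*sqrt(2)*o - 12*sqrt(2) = (o - 1)*(o + 2)*(o + 6*sqrt(2))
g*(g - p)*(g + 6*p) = g^3 + 5*g^2*p - 6*g*p^2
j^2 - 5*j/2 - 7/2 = (j - 7/2)*(j + 1)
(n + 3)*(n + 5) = n^2 + 8*n + 15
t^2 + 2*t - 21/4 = (t - 3/2)*(t + 7/2)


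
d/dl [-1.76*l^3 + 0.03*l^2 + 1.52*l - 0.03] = -5.28*l^2 + 0.06*l + 1.52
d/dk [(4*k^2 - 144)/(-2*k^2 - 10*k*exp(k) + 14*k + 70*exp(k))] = 2*(-2*k*(k^2 + 5*k*exp(k) - 7*k - 35*exp(k)) + (k^2 - 36)*(5*k*exp(k) + 2*k - 30*exp(k) - 7))/(k^2 + 5*k*exp(k) - 7*k - 35*exp(k))^2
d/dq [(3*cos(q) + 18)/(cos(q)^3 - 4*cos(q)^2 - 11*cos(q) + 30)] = 3*(-93*cos(q)/2 + 7*cos(2*q) + cos(3*q)/2 - 89)*sin(q)/(cos(q)^3 - 4*cos(q)^2 - 11*cos(q) + 30)^2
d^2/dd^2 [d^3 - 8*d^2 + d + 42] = 6*d - 16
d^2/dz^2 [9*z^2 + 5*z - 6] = 18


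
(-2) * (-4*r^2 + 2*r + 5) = 8*r^2 - 4*r - 10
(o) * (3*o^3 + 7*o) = 3*o^4 + 7*o^2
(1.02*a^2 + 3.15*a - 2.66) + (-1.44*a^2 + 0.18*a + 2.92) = -0.42*a^2 + 3.33*a + 0.26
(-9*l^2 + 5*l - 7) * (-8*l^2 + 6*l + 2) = 72*l^4 - 94*l^3 + 68*l^2 - 32*l - 14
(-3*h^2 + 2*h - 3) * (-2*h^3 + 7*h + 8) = 6*h^5 - 4*h^4 - 15*h^3 - 10*h^2 - 5*h - 24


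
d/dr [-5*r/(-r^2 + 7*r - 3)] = 5*(3 - r^2)/(r^4 - 14*r^3 + 55*r^2 - 42*r + 9)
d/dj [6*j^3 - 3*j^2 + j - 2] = 18*j^2 - 6*j + 1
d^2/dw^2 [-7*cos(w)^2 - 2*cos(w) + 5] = 2*cos(w) + 14*cos(2*w)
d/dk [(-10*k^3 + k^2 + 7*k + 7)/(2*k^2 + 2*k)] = (-10*k^4 - 20*k^3 - 6*k^2 - 14*k - 7)/(2*k^2*(k^2 + 2*k + 1))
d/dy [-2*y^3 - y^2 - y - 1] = -6*y^2 - 2*y - 1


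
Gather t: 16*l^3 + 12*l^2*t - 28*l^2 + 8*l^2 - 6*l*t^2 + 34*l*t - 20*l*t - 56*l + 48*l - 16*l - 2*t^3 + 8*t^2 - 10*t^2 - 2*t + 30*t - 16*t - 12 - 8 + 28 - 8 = 16*l^3 - 20*l^2 - 24*l - 2*t^3 + t^2*(-6*l - 2) + t*(12*l^2 + 14*l + 12)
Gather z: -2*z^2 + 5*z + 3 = -2*z^2 + 5*z + 3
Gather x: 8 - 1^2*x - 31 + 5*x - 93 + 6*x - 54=10*x - 170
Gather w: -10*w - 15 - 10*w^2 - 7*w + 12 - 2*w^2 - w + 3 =-12*w^2 - 18*w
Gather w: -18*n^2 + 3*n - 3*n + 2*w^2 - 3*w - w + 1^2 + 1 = -18*n^2 + 2*w^2 - 4*w + 2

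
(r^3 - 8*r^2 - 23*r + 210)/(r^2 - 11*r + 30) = (r^2 - 2*r - 35)/(r - 5)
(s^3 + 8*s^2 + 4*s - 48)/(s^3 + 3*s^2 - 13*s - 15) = (s^3 + 8*s^2 + 4*s - 48)/(s^3 + 3*s^2 - 13*s - 15)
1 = 1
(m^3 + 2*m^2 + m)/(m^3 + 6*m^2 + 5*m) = (m + 1)/(m + 5)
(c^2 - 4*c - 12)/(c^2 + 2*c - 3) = (c^2 - 4*c - 12)/(c^2 + 2*c - 3)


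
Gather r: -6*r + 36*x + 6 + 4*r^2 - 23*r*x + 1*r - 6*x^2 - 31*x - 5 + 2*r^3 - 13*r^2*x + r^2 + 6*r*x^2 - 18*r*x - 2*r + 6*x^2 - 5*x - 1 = 2*r^3 + r^2*(5 - 13*x) + r*(6*x^2 - 41*x - 7)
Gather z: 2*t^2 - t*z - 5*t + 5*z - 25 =2*t^2 - 5*t + z*(5 - t) - 25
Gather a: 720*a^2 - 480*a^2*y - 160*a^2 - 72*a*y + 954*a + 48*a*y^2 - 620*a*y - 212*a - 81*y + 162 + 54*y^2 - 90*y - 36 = a^2*(560 - 480*y) + a*(48*y^2 - 692*y + 742) + 54*y^2 - 171*y + 126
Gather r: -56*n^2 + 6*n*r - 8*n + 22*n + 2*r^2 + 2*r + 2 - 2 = -56*n^2 + 14*n + 2*r^2 + r*(6*n + 2)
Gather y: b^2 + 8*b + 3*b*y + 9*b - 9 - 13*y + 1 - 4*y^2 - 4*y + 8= b^2 + 17*b - 4*y^2 + y*(3*b - 17)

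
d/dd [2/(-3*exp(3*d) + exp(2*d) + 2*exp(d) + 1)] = (18*exp(2*d) - 4*exp(d) - 4)*exp(d)/(-3*exp(3*d) + exp(2*d) + 2*exp(d) + 1)^2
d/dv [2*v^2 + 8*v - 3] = 4*v + 8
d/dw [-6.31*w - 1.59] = -6.31000000000000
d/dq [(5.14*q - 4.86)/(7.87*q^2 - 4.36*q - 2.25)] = (-40.4518*q^2 + 76.4964*q - 32.7546)/(61.9369*q^4 - 68.6264*q^3 - 16.4054*q^2 + 19.62*q + 5.0625)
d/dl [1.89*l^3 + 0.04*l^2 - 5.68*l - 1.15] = 5.67*l^2 + 0.08*l - 5.68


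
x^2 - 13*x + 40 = (x - 8)*(x - 5)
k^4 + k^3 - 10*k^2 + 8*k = k*(k - 2)*(k - 1)*(k + 4)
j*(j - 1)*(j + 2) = j^3 + j^2 - 2*j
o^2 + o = o*(o + 1)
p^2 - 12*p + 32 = (p - 8)*(p - 4)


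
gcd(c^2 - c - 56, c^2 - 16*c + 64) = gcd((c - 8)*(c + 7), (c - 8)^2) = c - 8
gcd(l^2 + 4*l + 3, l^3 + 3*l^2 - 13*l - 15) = l + 1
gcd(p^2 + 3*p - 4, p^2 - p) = p - 1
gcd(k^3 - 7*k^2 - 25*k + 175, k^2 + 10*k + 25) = k + 5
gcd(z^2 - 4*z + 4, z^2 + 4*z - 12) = z - 2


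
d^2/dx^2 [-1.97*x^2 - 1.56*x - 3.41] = -3.94000000000000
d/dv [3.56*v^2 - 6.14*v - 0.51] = 7.12*v - 6.14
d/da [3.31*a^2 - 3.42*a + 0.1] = 6.62*a - 3.42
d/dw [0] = 0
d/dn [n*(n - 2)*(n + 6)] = 3*n^2 + 8*n - 12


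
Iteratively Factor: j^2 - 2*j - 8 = (j - 4)*(j + 2)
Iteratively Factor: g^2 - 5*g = (g)*(g - 5)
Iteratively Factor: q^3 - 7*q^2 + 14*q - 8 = (q - 1)*(q^2 - 6*q + 8) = (q - 2)*(q - 1)*(q - 4)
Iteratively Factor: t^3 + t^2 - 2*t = (t)*(t^2 + t - 2) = t*(t - 1)*(t + 2)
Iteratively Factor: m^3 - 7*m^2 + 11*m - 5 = (m - 1)*(m^2 - 6*m + 5) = (m - 5)*(m - 1)*(m - 1)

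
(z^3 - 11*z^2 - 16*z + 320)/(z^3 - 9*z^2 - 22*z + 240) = (z - 8)/(z - 6)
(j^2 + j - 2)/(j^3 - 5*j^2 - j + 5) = (j + 2)/(j^2 - 4*j - 5)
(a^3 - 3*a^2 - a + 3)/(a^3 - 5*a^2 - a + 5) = (a - 3)/(a - 5)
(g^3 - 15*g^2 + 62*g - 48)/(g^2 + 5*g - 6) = (g^2 - 14*g + 48)/(g + 6)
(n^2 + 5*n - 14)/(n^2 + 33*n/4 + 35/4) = 4*(n - 2)/(4*n + 5)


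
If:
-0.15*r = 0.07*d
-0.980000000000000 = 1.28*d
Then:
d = -0.77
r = 0.36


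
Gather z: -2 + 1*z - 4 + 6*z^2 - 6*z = 6*z^2 - 5*z - 6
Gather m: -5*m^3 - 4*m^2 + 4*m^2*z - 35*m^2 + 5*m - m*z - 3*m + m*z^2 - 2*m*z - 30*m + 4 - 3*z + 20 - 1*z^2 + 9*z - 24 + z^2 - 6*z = -5*m^3 + m^2*(4*z - 39) + m*(z^2 - 3*z - 28)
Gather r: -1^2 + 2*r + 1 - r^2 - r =-r^2 + r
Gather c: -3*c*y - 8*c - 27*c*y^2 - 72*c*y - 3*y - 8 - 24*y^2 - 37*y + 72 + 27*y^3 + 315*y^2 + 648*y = c*(-27*y^2 - 75*y - 8) + 27*y^3 + 291*y^2 + 608*y + 64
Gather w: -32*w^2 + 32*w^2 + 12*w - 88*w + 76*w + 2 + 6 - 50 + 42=0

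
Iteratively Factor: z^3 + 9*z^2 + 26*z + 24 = (z + 4)*(z^2 + 5*z + 6) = (z + 3)*(z + 4)*(z + 2)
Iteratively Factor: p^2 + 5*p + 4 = (p + 1)*(p + 4)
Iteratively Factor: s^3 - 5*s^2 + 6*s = (s - 2)*(s^2 - 3*s) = (s - 3)*(s - 2)*(s)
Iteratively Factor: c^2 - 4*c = (c)*(c - 4)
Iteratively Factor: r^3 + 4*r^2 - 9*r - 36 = (r + 4)*(r^2 - 9) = (r - 3)*(r + 4)*(r + 3)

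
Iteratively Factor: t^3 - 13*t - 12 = (t + 3)*(t^2 - 3*t - 4) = (t + 1)*(t + 3)*(t - 4)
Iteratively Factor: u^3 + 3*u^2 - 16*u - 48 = (u - 4)*(u^2 + 7*u + 12) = (u - 4)*(u + 4)*(u + 3)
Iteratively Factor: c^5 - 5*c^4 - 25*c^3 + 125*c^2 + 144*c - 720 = (c - 5)*(c^4 - 25*c^2 + 144) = (c - 5)*(c + 4)*(c^3 - 4*c^2 - 9*c + 36) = (c - 5)*(c + 3)*(c + 4)*(c^2 - 7*c + 12) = (c - 5)*(c - 3)*(c + 3)*(c + 4)*(c - 4)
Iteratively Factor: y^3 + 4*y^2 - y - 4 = (y + 4)*(y^2 - 1) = (y + 1)*(y + 4)*(y - 1)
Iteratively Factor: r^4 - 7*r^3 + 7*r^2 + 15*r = (r - 5)*(r^3 - 2*r^2 - 3*r) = (r - 5)*(r + 1)*(r^2 - 3*r) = r*(r - 5)*(r + 1)*(r - 3)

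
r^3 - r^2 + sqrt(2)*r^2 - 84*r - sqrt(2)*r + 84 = (r - 1)*(r - 6*sqrt(2))*(r + 7*sqrt(2))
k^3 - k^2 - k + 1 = (k - 1)^2*(k + 1)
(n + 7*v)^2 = n^2 + 14*n*v + 49*v^2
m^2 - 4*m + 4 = (m - 2)^2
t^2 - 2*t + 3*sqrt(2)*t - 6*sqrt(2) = (t - 2)*(t + 3*sqrt(2))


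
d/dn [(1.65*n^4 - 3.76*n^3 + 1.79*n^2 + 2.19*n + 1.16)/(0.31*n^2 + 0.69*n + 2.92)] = (1.023*n^5 + 2.2499*n^4 + 14.0832*n^3 - 32.3814*n^2 + 9.7344*n + 5.5944)/(0.0961*n^4 + 0.4278*n^3 + 2.2865*n^2 + 4.0296*n + 8.5264)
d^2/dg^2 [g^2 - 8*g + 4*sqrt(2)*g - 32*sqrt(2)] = 2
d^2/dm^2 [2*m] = 0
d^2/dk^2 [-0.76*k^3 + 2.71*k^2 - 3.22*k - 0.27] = 5.42 - 4.56*k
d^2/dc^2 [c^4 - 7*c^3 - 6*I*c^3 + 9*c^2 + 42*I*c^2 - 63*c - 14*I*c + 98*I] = 12*c^2 + c*(-42 - 36*I) + 18 + 84*I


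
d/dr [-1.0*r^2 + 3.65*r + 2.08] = 3.65 - 2.0*r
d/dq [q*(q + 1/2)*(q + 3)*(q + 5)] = 4*q^3 + 51*q^2/2 + 38*q + 15/2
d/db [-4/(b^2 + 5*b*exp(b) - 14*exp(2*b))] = 4*(5*b*exp(b) + 2*b - 28*exp(2*b) + 5*exp(b))/(b^2 + 5*b*exp(b) - 14*exp(2*b))^2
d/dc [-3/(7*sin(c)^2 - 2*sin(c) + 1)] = 6*(7*sin(c) - 1)*cos(c)/(7*sin(c)^2 - 2*sin(c) + 1)^2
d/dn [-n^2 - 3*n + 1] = -2*n - 3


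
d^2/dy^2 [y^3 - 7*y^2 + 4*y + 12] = 6*y - 14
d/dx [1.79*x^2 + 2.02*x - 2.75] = 3.58*x + 2.02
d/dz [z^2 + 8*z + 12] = 2*z + 8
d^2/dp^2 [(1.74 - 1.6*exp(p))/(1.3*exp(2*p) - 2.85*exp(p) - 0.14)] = (-2.704*exp(4*p) + 5.83439999999999*exp(3*p) - 21.0873*exp(2*p) + 16.03827*exp(p) - 0.72562)*exp(p)/(2.197*exp(6*p) - 14.4495*exp(5*p) + 30.96795*exp(4*p) - 20.036925*exp(3*p) - 3.33501*exp(2*p) - 0.16758*exp(p) - 0.002744)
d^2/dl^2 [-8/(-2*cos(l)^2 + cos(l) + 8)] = 8*(16*sin(l)^4 - 73*sin(l)^2 - cos(l)/2 - 3*cos(3*l)/2 + 23)/(2*sin(l)^2 + cos(l) + 6)^3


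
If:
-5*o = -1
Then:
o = 1/5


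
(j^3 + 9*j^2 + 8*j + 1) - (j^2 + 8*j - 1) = j^3 + 8*j^2 + 2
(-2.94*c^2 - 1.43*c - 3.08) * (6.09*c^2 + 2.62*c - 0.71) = -17.9046*c^4 - 16.4115*c^3 - 20.4164*c^2 - 7.0543*c + 2.1868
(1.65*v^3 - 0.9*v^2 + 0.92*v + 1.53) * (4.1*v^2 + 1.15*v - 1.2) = 6.765*v^5 - 1.7925*v^4 + 0.757*v^3 + 8.411*v^2 + 0.6555*v - 1.836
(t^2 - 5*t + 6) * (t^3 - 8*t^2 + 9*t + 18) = t^5 - 13*t^4 + 55*t^3 - 75*t^2 - 36*t + 108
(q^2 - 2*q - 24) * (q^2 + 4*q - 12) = q^4 + 2*q^3 - 44*q^2 - 72*q + 288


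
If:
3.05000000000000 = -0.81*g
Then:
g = -3.77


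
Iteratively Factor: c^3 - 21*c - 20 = (c + 1)*(c^2 - c - 20) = (c - 5)*(c + 1)*(c + 4)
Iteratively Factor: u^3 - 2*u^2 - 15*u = (u - 5)*(u^2 + 3*u) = u*(u - 5)*(u + 3)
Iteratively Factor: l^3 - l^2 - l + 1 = (l - 1)*(l^2 - 1) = (l - 1)*(l + 1)*(l - 1)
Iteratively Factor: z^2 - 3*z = (z - 3)*(z)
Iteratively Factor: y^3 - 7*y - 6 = (y + 1)*(y^2 - y - 6) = (y + 1)*(y + 2)*(y - 3)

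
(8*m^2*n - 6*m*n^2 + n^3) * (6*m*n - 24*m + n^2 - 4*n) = 48*m^3*n^2 - 192*m^3*n - 28*m^2*n^3 + 112*m^2*n^2 + n^5 - 4*n^4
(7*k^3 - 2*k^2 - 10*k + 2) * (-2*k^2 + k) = -14*k^5 + 11*k^4 + 18*k^3 - 14*k^2 + 2*k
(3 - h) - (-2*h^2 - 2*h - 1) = 2*h^2 + h + 4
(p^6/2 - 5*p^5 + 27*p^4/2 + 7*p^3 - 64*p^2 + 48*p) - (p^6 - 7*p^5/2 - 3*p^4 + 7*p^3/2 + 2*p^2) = -p^6/2 - 3*p^5/2 + 33*p^4/2 + 7*p^3/2 - 66*p^2 + 48*p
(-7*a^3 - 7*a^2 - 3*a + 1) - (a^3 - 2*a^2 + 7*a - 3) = -8*a^3 - 5*a^2 - 10*a + 4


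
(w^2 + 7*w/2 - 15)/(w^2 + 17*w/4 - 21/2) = 2*(2*w - 5)/(4*w - 7)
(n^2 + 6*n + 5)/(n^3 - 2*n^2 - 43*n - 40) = 1/(n - 8)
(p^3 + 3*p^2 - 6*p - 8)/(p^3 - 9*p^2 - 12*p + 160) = (p^2 - p - 2)/(p^2 - 13*p + 40)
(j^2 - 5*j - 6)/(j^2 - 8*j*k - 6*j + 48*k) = (j + 1)/(j - 8*k)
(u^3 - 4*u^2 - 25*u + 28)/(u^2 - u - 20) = (u^2 - 8*u + 7)/(u - 5)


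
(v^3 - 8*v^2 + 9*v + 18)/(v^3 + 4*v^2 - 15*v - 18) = (v - 6)/(v + 6)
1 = 1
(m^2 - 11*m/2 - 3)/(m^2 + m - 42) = (m + 1/2)/(m + 7)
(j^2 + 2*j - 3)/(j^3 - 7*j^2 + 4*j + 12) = (j^2 + 2*j - 3)/(j^3 - 7*j^2 + 4*j + 12)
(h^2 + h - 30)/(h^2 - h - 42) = (h - 5)/(h - 7)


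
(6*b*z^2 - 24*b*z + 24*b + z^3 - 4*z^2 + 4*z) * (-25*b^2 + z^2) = -150*b^3*z^2 + 600*b^3*z - 600*b^3 - 25*b^2*z^3 + 100*b^2*z^2 - 100*b^2*z + 6*b*z^4 - 24*b*z^3 + 24*b*z^2 + z^5 - 4*z^4 + 4*z^3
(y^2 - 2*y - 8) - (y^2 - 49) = 41 - 2*y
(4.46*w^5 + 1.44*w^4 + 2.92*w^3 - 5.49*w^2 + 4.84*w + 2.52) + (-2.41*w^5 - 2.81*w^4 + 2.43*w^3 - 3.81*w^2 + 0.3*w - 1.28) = 2.05*w^5 - 1.37*w^4 + 5.35*w^3 - 9.3*w^2 + 5.14*w + 1.24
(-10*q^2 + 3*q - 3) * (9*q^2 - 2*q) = -90*q^4 + 47*q^3 - 33*q^2 + 6*q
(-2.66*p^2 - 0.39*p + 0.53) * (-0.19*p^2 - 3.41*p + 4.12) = 0.5054*p^4 + 9.1447*p^3 - 9.73*p^2 - 3.4141*p + 2.1836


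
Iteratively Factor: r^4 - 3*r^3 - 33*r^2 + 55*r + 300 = (r - 5)*(r^3 + 2*r^2 - 23*r - 60) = (r - 5)^2*(r^2 + 7*r + 12) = (r - 5)^2*(r + 4)*(r + 3)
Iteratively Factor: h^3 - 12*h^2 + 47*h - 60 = (h - 3)*(h^2 - 9*h + 20) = (h - 5)*(h - 3)*(h - 4)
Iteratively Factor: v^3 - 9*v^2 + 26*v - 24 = (v - 4)*(v^2 - 5*v + 6) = (v - 4)*(v - 2)*(v - 3)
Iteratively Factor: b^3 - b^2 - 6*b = (b)*(b^2 - b - 6) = b*(b + 2)*(b - 3)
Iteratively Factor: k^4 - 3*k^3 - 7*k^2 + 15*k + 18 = (k + 1)*(k^3 - 4*k^2 - 3*k + 18) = (k - 3)*(k + 1)*(k^2 - k - 6) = (k - 3)*(k + 1)*(k + 2)*(k - 3)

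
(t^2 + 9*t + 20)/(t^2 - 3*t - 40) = (t + 4)/(t - 8)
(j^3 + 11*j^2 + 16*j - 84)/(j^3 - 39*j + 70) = (j + 6)/(j - 5)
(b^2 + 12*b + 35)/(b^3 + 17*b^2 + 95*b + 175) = 1/(b + 5)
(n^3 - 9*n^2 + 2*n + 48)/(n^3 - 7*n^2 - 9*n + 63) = (n^2 - 6*n - 16)/(n^2 - 4*n - 21)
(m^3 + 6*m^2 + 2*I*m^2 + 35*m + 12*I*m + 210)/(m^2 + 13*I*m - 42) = (m^2 + m*(6 - 5*I) - 30*I)/(m + 6*I)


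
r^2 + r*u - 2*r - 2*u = (r - 2)*(r + u)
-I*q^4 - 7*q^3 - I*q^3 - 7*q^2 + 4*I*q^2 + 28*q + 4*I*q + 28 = (q - 2)*(q + 2)*(q - 7*I)*(-I*q - I)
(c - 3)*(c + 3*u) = c^2 + 3*c*u - 3*c - 9*u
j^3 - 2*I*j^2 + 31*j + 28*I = (j - 7*I)*(j + I)*(j + 4*I)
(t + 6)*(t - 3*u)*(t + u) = t^3 - 2*t^2*u + 6*t^2 - 3*t*u^2 - 12*t*u - 18*u^2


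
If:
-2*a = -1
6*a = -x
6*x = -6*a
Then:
No Solution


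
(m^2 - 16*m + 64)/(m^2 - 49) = (m^2 - 16*m + 64)/(m^2 - 49)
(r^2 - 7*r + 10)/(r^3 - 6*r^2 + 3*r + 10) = 1/(r + 1)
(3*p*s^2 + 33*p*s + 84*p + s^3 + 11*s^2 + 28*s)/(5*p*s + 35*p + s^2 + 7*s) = (3*p*s + 12*p + s^2 + 4*s)/(5*p + s)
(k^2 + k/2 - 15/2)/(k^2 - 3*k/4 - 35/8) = 4*(k + 3)/(4*k + 7)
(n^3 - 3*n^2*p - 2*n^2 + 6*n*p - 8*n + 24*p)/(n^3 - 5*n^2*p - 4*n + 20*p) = (-n^2 + 3*n*p + 4*n - 12*p)/(-n^2 + 5*n*p + 2*n - 10*p)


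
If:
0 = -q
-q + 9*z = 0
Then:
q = 0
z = 0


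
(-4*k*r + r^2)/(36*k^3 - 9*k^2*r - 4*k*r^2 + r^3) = r/(-9*k^2 + r^2)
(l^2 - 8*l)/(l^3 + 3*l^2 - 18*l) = (l - 8)/(l^2 + 3*l - 18)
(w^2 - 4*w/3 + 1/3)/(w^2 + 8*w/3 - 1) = (w - 1)/(w + 3)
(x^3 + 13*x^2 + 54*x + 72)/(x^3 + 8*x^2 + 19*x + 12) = (x + 6)/(x + 1)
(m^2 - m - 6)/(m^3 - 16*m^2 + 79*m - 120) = (m + 2)/(m^2 - 13*m + 40)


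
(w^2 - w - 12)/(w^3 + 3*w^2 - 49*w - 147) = (w - 4)/(w^2 - 49)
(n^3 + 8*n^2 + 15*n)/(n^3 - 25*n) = (n + 3)/(n - 5)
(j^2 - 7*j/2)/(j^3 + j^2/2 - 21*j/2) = (2*j - 7)/(2*j^2 + j - 21)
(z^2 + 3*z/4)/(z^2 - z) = (z + 3/4)/(z - 1)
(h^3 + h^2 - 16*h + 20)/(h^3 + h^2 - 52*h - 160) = (h^2 - 4*h + 4)/(h^2 - 4*h - 32)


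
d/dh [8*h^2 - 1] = 16*h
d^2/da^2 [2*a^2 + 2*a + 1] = 4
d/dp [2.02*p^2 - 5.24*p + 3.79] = 4.04*p - 5.24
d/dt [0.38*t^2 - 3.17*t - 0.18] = 0.76*t - 3.17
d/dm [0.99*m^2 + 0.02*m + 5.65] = 1.98*m + 0.02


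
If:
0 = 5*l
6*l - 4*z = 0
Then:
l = 0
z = 0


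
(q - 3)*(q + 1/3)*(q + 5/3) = q^3 - q^2 - 49*q/9 - 5/3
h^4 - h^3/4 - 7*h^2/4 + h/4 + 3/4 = (h - 1)^2*(h + 3/4)*(h + 1)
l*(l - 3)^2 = l^3 - 6*l^2 + 9*l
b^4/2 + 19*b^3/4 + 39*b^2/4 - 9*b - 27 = (b/2 + 1)*(b - 3/2)*(b + 3)*(b + 6)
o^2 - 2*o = o*(o - 2)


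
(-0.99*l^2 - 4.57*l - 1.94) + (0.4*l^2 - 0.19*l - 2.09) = -0.59*l^2 - 4.76*l - 4.03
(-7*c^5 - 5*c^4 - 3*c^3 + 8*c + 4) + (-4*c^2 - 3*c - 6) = -7*c^5 - 5*c^4 - 3*c^3 - 4*c^2 + 5*c - 2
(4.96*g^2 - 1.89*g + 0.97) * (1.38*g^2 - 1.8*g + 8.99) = 6.8448*g^4 - 11.5362*g^3 + 49.331*g^2 - 18.7371*g + 8.7203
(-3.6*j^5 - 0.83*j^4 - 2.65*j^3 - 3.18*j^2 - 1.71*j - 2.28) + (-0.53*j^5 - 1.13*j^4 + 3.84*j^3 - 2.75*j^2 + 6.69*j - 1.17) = -4.13*j^5 - 1.96*j^4 + 1.19*j^3 - 5.93*j^2 + 4.98*j - 3.45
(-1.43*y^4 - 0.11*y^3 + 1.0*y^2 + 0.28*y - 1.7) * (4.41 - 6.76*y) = 9.6668*y^5 - 5.5627*y^4 - 7.2451*y^3 + 2.5172*y^2 + 12.7268*y - 7.497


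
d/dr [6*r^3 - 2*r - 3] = 18*r^2 - 2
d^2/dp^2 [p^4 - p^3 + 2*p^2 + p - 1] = 12*p^2 - 6*p + 4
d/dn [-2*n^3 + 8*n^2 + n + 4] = -6*n^2 + 16*n + 1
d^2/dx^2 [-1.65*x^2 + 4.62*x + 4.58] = -3.30000000000000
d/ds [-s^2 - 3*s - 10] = -2*s - 3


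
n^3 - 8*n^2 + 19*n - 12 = (n - 4)*(n - 3)*(n - 1)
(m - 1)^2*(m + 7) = m^3 + 5*m^2 - 13*m + 7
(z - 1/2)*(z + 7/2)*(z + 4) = z^3 + 7*z^2 + 41*z/4 - 7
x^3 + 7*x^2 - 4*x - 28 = (x - 2)*(x + 2)*(x + 7)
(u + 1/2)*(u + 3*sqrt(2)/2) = u^2 + u/2 + 3*sqrt(2)*u/2 + 3*sqrt(2)/4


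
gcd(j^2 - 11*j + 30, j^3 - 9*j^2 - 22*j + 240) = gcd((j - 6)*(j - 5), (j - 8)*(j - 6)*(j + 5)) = j - 6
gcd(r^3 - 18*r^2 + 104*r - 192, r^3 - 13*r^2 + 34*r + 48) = r^2 - 14*r + 48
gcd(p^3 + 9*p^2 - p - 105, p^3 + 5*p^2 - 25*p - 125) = p + 5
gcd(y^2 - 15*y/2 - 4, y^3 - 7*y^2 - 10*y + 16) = y - 8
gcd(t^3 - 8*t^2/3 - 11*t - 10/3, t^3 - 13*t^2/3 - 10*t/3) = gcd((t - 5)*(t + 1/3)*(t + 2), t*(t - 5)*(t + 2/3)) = t - 5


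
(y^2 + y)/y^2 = (y + 1)/y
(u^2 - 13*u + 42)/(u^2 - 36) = (u - 7)/(u + 6)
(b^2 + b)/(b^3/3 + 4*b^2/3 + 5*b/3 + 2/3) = 3*b/(b^2 + 3*b + 2)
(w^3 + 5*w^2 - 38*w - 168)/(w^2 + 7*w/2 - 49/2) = 2*(w^2 - 2*w - 24)/(2*w - 7)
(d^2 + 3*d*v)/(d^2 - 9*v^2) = d/(d - 3*v)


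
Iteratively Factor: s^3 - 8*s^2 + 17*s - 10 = (s - 1)*(s^2 - 7*s + 10) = (s - 2)*(s - 1)*(s - 5)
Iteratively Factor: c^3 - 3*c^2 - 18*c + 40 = (c + 4)*(c^2 - 7*c + 10) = (c - 5)*(c + 4)*(c - 2)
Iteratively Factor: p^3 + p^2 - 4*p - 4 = (p + 2)*(p^2 - p - 2) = (p - 2)*(p + 2)*(p + 1)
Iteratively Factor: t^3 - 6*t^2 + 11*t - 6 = (t - 2)*(t^2 - 4*t + 3) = (t - 3)*(t - 2)*(t - 1)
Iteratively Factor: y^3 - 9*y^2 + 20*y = (y)*(y^2 - 9*y + 20) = y*(y - 4)*(y - 5)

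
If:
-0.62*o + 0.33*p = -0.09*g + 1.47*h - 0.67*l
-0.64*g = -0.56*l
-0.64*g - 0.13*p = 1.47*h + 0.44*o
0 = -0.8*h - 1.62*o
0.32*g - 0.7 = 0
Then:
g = 2.19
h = -0.39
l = 2.50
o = 0.19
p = -7.04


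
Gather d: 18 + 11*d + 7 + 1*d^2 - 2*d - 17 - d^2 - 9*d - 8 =0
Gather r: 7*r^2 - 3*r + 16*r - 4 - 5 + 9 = 7*r^2 + 13*r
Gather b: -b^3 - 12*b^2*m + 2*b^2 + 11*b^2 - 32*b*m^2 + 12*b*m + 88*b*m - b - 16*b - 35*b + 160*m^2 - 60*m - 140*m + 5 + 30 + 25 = -b^3 + b^2*(13 - 12*m) + b*(-32*m^2 + 100*m - 52) + 160*m^2 - 200*m + 60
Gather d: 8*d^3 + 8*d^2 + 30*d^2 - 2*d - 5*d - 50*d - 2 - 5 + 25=8*d^3 + 38*d^2 - 57*d + 18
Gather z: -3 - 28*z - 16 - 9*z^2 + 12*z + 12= -9*z^2 - 16*z - 7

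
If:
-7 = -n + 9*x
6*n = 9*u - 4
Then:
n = 9*x + 7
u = 6*x + 46/9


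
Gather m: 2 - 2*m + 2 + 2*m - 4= 0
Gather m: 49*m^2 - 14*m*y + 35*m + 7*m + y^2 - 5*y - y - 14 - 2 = 49*m^2 + m*(42 - 14*y) + y^2 - 6*y - 16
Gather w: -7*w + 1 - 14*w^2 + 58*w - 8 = -14*w^2 + 51*w - 7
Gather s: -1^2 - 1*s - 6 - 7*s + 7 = -8*s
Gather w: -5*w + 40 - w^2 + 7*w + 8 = -w^2 + 2*w + 48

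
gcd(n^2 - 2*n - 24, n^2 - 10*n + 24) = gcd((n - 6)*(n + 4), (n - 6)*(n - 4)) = n - 6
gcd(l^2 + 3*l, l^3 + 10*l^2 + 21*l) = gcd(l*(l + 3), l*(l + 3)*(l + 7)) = l^2 + 3*l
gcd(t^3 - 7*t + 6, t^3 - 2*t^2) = t - 2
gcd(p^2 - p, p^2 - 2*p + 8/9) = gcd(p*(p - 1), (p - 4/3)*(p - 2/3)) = 1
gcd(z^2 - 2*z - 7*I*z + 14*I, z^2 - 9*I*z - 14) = z - 7*I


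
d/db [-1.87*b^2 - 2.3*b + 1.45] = -3.74*b - 2.3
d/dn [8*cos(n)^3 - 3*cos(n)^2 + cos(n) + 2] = (-24*cos(n)^2 + 6*cos(n) - 1)*sin(n)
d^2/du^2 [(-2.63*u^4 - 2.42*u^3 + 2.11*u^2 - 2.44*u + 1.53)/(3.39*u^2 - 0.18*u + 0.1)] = (-60.448446*u^6 + 9.62895600000007*u^5 - 5.86069200000006*u^4 - 51.26502*u^3 + 101.151498*u^2 - 0.783876*u - 0.983836)/(38.958219*u^6 - 6.205734*u^5 + 3.777138*u^4 - 0.371952*u^3 + 0.11142*u^2 - 0.0054*u + 0.001)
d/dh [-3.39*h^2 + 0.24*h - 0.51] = 0.24 - 6.78*h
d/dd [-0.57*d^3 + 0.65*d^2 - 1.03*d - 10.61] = -1.71*d^2 + 1.3*d - 1.03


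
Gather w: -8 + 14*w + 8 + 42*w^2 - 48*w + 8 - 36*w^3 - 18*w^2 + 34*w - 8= -36*w^3 + 24*w^2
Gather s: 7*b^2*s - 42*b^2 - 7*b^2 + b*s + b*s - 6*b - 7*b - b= -49*b^2 - 14*b + s*(7*b^2 + 2*b)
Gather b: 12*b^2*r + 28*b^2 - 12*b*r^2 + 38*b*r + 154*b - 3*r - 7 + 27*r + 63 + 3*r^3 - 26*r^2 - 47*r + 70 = b^2*(12*r + 28) + b*(-12*r^2 + 38*r + 154) + 3*r^3 - 26*r^2 - 23*r + 126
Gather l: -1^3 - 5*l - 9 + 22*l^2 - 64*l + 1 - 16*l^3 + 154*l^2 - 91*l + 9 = -16*l^3 + 176*l^2 - 160*l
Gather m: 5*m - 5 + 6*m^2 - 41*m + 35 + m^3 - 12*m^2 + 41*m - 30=m^3 - 6*m^2 + 5*m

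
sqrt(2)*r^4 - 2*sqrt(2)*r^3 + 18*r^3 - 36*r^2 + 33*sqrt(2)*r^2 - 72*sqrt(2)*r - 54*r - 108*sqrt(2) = (r - 3)*(r + 3*sqrt(2))*(r + 6*sqrt(2))*(sqrt(2)*r + sqrt(2))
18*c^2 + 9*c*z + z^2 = (3*c + z)*(6*c + z)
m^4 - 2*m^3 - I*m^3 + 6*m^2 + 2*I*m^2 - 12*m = m*(m - 2)*(m - 3*I)*(m + 2*I)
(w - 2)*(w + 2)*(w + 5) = w^3 + 5*w^2 - 4*w - 20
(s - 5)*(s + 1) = s^2 - 4*s - 5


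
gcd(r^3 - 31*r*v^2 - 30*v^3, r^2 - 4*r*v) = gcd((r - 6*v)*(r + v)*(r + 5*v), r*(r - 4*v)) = 1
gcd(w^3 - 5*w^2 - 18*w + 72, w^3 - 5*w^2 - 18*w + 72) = w^3 - 5*w^2 - 18*w + 72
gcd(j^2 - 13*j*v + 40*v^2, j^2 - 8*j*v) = -j + 8*v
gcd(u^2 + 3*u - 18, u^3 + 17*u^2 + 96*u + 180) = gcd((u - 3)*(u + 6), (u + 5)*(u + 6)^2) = u + 6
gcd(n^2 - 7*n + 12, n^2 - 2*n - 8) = n - 4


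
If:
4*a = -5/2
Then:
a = -5/8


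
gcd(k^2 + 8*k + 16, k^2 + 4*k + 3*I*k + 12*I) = k + 4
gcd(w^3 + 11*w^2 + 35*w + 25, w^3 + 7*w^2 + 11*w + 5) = w^2 + 6*w + 5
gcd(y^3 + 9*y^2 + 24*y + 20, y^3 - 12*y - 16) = y^2 + 4*y + 4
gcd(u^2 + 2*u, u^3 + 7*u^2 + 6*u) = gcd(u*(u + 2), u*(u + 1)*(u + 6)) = u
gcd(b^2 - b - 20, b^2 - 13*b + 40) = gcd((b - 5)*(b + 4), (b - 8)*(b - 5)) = b - 5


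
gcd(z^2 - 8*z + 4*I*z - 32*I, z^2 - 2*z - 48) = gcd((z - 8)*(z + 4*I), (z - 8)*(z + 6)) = z - 8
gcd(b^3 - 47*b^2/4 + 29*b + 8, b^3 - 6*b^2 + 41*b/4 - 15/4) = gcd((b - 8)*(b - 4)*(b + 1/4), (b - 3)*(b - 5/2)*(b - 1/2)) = 1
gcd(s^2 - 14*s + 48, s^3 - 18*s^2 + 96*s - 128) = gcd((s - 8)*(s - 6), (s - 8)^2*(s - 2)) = s - 8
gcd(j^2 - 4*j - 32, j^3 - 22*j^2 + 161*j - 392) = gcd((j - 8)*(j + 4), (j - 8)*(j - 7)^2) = j - 8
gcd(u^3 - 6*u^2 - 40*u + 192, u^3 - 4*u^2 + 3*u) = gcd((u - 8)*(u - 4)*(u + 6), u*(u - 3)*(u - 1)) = 1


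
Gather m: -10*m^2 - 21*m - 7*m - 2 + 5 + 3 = -10*m^2 - 28*m + 6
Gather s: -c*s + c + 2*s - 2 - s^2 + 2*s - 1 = c - s^2 + s*(4 - c) - 3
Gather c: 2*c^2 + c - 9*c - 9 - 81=2*c^2 - 8*c - 90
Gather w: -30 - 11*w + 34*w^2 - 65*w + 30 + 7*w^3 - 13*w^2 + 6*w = 7*w^3 + 21*w^2 - 70*w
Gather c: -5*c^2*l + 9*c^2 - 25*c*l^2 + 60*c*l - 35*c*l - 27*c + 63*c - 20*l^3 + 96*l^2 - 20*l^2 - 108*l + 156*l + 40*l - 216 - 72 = c^2*(9 - 5*l) + c*(-25*l^2 + 25*l + 36) - 20*l^3 + 76*l^2 + 88*l - 288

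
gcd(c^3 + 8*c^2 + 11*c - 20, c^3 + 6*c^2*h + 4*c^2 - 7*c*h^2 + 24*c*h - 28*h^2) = c + 4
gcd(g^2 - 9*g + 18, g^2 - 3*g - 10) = 1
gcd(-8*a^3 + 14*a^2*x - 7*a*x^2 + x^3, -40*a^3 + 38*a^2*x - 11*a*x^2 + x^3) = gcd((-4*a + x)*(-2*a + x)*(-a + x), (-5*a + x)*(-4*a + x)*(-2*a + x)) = 8*a^2 - 6*a*x + x^2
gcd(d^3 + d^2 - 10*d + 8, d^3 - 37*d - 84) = d + 4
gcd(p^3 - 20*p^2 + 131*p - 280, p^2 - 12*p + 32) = p - 8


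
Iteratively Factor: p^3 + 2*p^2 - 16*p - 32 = (p - 4)*(p^2 + 6*p + 8) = (p - 4)*(p + 4)*(p + 2)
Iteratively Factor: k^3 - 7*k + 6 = (k + 3)*(k^2 - 3*k + 2) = (k - 1)*(k + 3)*(k - 2)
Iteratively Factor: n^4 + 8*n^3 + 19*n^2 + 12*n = (n + 1)*(n^3 + 7*n^2 + 12*n) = n*(n + 1)*(n^2 + 7*n + 12) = n*(n + 1)*(n + 4)*(n + 3)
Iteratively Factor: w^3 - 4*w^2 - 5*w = (w + 1)*(w^2 - 5*w) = w*(w + 1)*(w - 5)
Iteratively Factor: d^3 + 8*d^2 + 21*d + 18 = (d + 2)*(d^2 + 6*d + 9) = (d + 2)*(d + 3)*(d + 3)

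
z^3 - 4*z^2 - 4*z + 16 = (z - 4)*(z - 2)*(z + 2)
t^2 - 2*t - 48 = (t - 8)*(t + 6)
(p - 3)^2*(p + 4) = p^3 - 2*p^2 - 15*p + 36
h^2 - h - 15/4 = (h - 5/2)*(h + 3/2)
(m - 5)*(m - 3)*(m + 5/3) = m^3 - 19*m^2/3 + 5*m/3 + 25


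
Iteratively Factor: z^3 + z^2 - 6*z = (z - 2)*(z^2 + 3*z) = (z - 2)*(z + 3)*(z)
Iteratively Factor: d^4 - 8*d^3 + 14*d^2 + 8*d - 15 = (d - 3)*(d^3 - 5*d^2 - d + 5) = (d - 3)*(d - 1)*(d^2 - 4*d - 5) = (d - 5)*(d - 3)*(d - 1)*(d + 1)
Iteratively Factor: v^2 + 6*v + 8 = (v + 2)*(v + 4)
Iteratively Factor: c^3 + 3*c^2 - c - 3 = (c - 1)*(c^2 + 4*c + 3) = (c - 1)*(c + 3)*(c + 1)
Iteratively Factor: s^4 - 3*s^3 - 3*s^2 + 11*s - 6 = (s + 2)*(s^3 - 5*s^2 + 7*s - 3) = (s - 1)*(s + 2)*(s^2 - 4*s + 3) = (s - 1)^2*(s + 2)*(s - 3)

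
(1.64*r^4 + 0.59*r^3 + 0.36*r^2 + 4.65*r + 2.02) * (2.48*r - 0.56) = 4.0672*r^5 + 0.5448*r^4 + 0.5624*r^3 + 11.3304*r^2 + 2.4056*r - 1.1312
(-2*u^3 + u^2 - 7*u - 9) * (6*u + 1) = -12*u^4 + 4*u^3 - 41*u^2 - 61*u - 9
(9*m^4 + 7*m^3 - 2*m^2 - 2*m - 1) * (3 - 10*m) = -90*m^5 - 43*m^4 + 41*m^3 + 14*m^2 + 4*m - 3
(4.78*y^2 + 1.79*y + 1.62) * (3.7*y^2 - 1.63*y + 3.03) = 17.686*y^4 - 1.1684*y^3 + 17.5597*y^2 + 2.7831*y + 4.9086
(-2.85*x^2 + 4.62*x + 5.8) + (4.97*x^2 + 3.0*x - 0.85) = 2.12*x^2 + 7.62*x + 4.95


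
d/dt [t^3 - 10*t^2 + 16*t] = 3*t^2 - 20*t + 16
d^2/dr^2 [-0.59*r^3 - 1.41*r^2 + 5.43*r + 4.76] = -3.54*r - 2.82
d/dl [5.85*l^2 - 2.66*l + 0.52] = 11.7*l - 2.66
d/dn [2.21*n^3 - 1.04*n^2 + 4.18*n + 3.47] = 6.63*n^2 - 2.08*n + 4.18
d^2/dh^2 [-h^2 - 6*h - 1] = -2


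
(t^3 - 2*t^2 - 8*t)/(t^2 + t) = (t^2 - 2*t - 8)/(t + 1)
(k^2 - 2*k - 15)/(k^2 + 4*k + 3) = (k - 5)/(k + 1)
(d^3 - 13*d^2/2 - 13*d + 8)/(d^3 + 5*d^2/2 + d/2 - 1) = (d - 8)/(d + 1)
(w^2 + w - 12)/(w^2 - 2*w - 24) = (w - 3)/(w - 6)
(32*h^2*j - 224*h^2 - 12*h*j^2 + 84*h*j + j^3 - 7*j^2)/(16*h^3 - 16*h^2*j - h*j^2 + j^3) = (8*h*j - 56*h - j^2 + 7*j)/(4*h^2 - 3*h*j - j^2)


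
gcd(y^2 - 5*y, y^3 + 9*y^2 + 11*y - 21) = 1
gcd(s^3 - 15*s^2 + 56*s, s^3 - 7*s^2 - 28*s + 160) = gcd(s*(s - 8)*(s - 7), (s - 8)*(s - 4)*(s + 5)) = s - 8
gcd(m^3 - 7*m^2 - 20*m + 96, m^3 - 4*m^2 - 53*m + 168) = m^2 - 11*m + 24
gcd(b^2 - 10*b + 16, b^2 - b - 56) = b - 8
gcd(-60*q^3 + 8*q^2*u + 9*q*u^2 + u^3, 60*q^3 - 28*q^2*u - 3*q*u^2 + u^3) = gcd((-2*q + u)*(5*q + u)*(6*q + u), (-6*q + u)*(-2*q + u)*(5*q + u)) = 10*q^2 - 3*q*u - u^2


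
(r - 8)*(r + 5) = r^2 - 3*r - 40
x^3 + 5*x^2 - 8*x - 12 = (x - 2)*(x + 1)*(x + 6)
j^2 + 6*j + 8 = (j + 2)*(j + 4)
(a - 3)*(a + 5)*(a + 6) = a^3 + 8*a^2 - 3*a - 90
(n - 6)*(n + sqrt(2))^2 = n^3 - 6*n^2 + 2*sqrt(2)*n^2 - 12*sqrt(2)*n + 2*n - 12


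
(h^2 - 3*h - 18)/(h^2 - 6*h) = (h + 3)/h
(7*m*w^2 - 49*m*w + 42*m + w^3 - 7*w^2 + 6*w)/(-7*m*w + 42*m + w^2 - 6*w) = (7*m*w - 7*m + w^2 - w)/(-7*m + w)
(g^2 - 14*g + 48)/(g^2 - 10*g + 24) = (g - 8)/(g - 4)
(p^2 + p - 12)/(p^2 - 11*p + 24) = (p + 4)/(p - 8)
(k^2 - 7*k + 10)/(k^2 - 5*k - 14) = (-k^2 + 7*k - 10)/(-k^2 + 5*k + 14)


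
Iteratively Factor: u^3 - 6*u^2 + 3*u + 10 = (u + 1)*(u^2 - 7*u + 10) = (u - 5)*(u + 1)*(u - 2)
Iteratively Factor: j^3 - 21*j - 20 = (j + 4)*(j^2 - 4*j - 5) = (j - 5)*(j + 4)*(j + 1)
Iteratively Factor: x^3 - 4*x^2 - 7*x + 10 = (x + 2)*(x^2 - 6*x + 5) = (x - 1)*(x + 2)*(x - 5)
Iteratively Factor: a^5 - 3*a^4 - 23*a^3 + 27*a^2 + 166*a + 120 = (a + 3)*(a^4 - 6*a^3 - 5*a^2 + 42*a + 40) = (a + 1)*(a + 3)*(a^3 - 7*a^2 + 2*a + 40) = (a + 1)*(a + 2)*(a + 3)*(a^2 - 9*a + 20) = (a - 4)*(a + 1)*(a + 2)*(a + 3)*(a - 5)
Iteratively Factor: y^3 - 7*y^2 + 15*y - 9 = (y - 3)*(y^2 - 4*y + 3) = (y - 3)*(y - 1)*(y - 3)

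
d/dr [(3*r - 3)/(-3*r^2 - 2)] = 3*(-3*r^2 + 6*r*(r - 1) - 2)/(3*r^2 + 2)^2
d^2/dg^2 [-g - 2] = 0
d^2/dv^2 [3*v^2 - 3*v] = 6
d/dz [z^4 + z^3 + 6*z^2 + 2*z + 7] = 4*z^3 + 3*z^2 + 12*z + 2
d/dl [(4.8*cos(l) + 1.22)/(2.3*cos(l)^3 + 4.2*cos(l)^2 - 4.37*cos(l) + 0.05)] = (22.08*cos(l)^3 + 28.578*cos(l)^2 + 10.248*cos(l) - 5.5714)*sin(l)/(5.29*cos(l)^6 + 19.32*cos(l)^5 - 2.462*cos(l)^4 - 36.478*cos(l)^3 + 19.5169*cos(l)^2 - 0.437*cos(l) + 0.0025)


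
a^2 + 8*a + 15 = (a + 3)*(a + 5)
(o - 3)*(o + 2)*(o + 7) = o^3 + 6*o^2 - 13*o - 42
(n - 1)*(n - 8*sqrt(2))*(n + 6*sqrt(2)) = n^3 - 2*sqrt(2)*n^2 - n^2 - 96*n + 2*sqrt(2)*n + 96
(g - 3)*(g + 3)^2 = g^3 + 3*g^2 - 9*g - 27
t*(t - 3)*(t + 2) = t^3 - t^2 - 6*t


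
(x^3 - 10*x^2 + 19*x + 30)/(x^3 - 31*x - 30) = (x - 5)/(x + 5)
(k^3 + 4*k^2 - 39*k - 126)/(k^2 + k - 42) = k + 3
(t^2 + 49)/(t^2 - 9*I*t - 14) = (t + 7*I)/(t - 2*I)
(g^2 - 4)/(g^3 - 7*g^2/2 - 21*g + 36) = 2*(g^2 - 4)/(2*g^3 - 7*g^2 - 42*g + 72)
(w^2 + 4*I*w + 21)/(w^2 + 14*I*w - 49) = (w - 3*I)/(w + 7*I)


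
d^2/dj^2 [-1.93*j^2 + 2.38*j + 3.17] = -3.86000000000000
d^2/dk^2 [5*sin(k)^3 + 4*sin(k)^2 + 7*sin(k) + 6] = -45*sin(k)^3 - 16*sin(k)^2 + 23*sin(k) + 8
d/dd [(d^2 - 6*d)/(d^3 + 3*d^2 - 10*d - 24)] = (-d^4 + 12*d^3 + 8*d^2 - 48*d + 144)/(d^6 + 6*d^5 - 11*d^4 - 108*d^3 - 44*d^2 + 480*d + 576)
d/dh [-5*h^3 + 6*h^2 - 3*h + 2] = -15*h^2 + 12*h - 3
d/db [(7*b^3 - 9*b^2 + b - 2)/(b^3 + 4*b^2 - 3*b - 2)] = (37*b^4 - 44*b^3 - 13*b^2 + 52*b - 8)/(b^6 + 8*b^5 + 10*b^4 - 28*b^3 - 7*b^2 + 12*b + 4)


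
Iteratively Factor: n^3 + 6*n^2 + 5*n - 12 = (n - 1)*(n^2 + 7*n + 12) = (n - 1)*(n + 4)*(n + 3)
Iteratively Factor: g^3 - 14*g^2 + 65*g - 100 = (g - 4)*(g^2 - 10*g + 25) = (g - 5)*(g - 4)*(g - 5)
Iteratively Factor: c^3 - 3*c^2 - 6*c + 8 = (c - 1)*(c^2 - 2*c - 8) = (c - 1)*(c + 2)*(c - 4)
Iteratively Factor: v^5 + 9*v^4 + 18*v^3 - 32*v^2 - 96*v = (v)*(v^4 + 9*v^3 + 18*v^2 - 32*v - 96) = v*(v - 2)*(v^3 + 11*v^2 + 40*v + 48) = v*(v - 2)*(v + 4)*(v^2 + 7*v + 12) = v*(v - 2)*(v + 3)*(v + 4)*(v + 4)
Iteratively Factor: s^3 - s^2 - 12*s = (s)*(s^2 - s - 12) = s*(s + 3)*(s - 4)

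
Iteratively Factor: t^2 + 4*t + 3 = (t + 3)*(t + 1)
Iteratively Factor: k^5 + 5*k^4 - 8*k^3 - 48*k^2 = (k + 4)*(k^4 + k^3 - 12*k^2) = (k + 4)^2*(k^3 - 3*k^2) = (k - 3)*(k + 4)^2*(k^2) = k*(k - 3)*(k + 4)^2*(k)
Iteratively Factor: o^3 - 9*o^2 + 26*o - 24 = (o - 4)*(o^2 - 5*o + 6) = (o - 4)*(o - 2)*(o - 3)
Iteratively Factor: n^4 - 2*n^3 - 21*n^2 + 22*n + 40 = (n + 4)*(n^3 - 6*n^2 + 3*n + 10) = (n - 5)*(n + 4)*(n^2 - n - 2) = (n - 5)*(n - 2)*(n + 4)*(n + 1)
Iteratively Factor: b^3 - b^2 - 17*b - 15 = (b - 5)*(b^2 + 4*b + 3) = (b - 5)*(b + 1)*(b + 3)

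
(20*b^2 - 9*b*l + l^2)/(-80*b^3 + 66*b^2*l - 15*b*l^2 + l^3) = (-4*b + l)/(16*b^2 - 10*b*l + l^2)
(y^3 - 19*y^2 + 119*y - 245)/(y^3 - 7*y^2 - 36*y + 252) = (y^2 - 12*y + 35)/(y^2 - 36)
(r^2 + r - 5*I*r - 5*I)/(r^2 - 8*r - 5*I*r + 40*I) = (r + 1)/(r - 8)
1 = 1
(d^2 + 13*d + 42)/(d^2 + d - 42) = (d + 6)/(d - 6)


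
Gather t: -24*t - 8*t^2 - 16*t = -8*t^2 - 40*t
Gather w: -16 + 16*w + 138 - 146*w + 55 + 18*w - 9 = 168 - 112*w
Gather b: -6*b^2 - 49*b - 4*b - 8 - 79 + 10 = -6*b^2 - 53*b - 77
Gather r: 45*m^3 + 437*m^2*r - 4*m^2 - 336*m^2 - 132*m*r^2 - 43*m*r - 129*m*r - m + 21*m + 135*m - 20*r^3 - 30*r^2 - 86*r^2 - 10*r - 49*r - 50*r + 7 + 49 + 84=45*m^3 - 340*m^2 + 155*m - 20*r^3 + r^2*(-132*m - 116) + r*(437*m^2 - 172*m - 109) + 140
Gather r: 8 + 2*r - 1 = 2*r + 7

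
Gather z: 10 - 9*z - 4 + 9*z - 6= 0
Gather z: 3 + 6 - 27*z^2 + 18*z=-27*z^2 + 18*z + 9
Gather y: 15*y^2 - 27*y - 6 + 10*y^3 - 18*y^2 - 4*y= 10*y^3 - 3*y^2 - 31*y - 6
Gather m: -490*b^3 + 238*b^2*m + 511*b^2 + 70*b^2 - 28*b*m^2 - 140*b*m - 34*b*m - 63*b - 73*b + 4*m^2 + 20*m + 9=-490*b^3 + 581*b^2 - 136*b + m^2*(4 - 28*b) + m*(238*b^2 - 174*b + 20) + 9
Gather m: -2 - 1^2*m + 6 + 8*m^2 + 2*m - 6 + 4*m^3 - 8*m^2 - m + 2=4*m^3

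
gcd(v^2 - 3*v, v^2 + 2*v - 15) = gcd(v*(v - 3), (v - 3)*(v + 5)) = v - 3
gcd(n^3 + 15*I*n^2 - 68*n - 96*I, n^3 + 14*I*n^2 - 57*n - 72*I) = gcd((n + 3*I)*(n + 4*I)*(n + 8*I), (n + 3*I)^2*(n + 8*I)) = n^2 + 11*I*n - 24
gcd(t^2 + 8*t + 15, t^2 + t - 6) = t + 3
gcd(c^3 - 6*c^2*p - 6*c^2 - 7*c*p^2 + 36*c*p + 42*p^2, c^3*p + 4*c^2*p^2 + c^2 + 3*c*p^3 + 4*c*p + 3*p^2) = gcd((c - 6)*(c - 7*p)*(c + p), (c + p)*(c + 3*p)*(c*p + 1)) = c + p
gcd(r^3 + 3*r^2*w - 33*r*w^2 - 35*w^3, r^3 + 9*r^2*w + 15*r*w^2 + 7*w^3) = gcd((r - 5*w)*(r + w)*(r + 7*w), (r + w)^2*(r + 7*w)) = r^2 + 8*r*w + 7*w^2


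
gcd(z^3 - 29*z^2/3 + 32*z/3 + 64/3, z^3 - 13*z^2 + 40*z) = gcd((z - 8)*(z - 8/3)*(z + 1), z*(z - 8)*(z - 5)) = z - 8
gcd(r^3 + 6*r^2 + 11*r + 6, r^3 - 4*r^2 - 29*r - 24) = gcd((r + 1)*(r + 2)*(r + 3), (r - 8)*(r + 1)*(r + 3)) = r^2 + 4*r + 3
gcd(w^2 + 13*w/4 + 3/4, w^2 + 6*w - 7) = 1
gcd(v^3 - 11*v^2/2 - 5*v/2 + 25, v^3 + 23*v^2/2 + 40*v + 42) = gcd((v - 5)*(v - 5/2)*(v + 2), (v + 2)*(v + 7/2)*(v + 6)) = v + 2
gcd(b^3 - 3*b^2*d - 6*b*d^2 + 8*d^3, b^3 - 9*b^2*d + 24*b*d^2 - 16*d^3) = b^2 - 5*b*d + 4*d^2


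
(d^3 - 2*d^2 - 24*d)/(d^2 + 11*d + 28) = d*(d - 6)/(d + 7)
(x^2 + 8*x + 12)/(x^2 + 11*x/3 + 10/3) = 3*(x + 6)/(3*x + 5)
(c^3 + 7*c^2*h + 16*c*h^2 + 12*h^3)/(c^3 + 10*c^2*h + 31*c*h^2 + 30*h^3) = (c + 2*h)/(c + 5*h)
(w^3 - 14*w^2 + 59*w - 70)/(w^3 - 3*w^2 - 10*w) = (w^2 - 9*w + 14)/(w*(w + 2))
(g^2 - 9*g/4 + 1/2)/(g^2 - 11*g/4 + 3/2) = (4*g - 1)/(4*g - 3)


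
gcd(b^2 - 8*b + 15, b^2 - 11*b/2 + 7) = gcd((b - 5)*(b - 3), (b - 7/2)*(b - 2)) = 1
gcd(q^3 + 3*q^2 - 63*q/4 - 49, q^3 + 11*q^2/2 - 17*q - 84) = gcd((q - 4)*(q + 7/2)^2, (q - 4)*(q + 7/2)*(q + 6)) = q^2 - q/2 - 14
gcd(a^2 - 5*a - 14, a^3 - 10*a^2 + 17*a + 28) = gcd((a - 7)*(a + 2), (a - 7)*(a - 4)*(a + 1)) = a - 7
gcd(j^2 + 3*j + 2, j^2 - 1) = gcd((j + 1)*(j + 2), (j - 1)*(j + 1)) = j + 1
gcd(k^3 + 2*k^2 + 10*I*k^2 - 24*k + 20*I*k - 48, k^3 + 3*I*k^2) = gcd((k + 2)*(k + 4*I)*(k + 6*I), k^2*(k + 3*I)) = 1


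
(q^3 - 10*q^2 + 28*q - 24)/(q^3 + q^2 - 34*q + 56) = (q^2 - 8*q + 12)/(q^2 + 3*q - 28)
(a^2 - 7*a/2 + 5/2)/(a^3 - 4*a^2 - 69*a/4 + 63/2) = 2*(2*a^2 - 7*a + 5)/(4*a^3 - 16*a^2 - 69*a + 126)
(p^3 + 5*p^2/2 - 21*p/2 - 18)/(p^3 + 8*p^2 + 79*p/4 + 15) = 2*(p - 3)/(2*p + 5)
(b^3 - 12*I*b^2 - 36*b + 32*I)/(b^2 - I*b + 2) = (b^2 - 10*I*b - 16)/(b + I)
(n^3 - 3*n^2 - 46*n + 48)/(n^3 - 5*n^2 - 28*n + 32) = (n + 6)/(n + 4)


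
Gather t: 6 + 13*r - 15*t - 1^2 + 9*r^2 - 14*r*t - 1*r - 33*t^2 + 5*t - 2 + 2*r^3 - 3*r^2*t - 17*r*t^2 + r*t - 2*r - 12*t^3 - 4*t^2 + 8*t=2*r^3 + 9*r^2 + 10*r - 12*t^3 + t^2*(-17*r - 37) + t*(-3*r^2 - 13*r - 2) + 3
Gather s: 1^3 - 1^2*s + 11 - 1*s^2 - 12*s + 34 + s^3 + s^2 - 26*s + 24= s^3 - 39*s + 70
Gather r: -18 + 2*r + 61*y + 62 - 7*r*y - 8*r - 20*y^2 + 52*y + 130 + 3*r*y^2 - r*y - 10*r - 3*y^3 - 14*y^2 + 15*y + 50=r*(3*y^2 - 8*y - 16) - 3*y^3 - 34*y^2 + 128*y + 224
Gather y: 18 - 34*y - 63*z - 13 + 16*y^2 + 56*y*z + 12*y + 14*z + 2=16*y^2 + y*(56*z - 22) - 49*z + 7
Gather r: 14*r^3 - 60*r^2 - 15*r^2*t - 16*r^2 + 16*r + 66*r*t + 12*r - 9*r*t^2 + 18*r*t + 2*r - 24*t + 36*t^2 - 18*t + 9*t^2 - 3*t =14*r^3 + r^2*(-15*t - 76) + r*(-9*t^2 + 84*t + 30) + 45*t^2 - 45*t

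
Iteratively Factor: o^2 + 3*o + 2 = (o + 1)*(o + 2)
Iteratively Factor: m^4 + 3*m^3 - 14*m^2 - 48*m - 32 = (m - 4)*(m^3 + 7*m^2 + 14*m + 8) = (m - 4)*(m + 4)*(m^2 + 3*m + 2) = (m - 4)*(m + 2)*(m + 4)*(m + 1)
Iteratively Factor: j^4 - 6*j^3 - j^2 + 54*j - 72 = (j - 2)*(j^3 - 4*j^2 - 9*j + 36) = (j - 3)*(j - 2)*(j^2 - j - 12) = (j - 3)*(j - 2)*(j + 3)*(j - 4)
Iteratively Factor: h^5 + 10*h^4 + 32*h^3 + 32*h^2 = (h + 4)*(h^4 + 6*h^3 + 8*h^2) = h*(h + 4)*(h^3 + 6*h^2 + 8*h) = h*(h + 2)*(h + 4)*(h^2 + 4*h) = h*(h + 2)*(h + 4)^2*(h)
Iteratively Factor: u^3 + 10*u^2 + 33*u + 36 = (u + 3)*(u^2 + 7*u + 12) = (u + 3)*(u + 4)*(u + 3)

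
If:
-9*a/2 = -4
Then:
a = 8/9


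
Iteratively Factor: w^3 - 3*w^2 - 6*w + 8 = (w + 2)*(w^2 - 5*w + 4) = (w - 1)*(w + 2)*(w - 4)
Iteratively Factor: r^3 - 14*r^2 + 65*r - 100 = (r - 5)*(r^2 - 9*r + 20) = (r - 5)^2*(r - 4)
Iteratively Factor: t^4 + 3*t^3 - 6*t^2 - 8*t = (t)*(t^3 + 3*t^2 - 6*t - 8) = t*(t + 4)*(t^2 - t - 2) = t*(t - 2)*(t + 4)*(t + 1)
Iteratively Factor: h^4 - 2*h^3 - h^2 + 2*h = (h - 2)*(h^3 - h) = (h - 2)*(h - 1)*(h^2 + h) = (h - 2)*(h - 1)*(h + 1)*(h)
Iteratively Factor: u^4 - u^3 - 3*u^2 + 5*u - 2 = (u - 1)*(u^3 - 3*u + 2) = (u - 1)*(u + 2)*(u^2 - 2*u + 1) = (u - 1)^2*(u + 2)*(u - 1)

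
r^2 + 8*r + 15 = (r + 3)*(r + 5)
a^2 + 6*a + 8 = (a + 2)*(a + 4)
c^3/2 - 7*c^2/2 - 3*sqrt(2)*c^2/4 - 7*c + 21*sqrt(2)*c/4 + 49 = (c/2 + sqrt(2))*(c - 7)*(c - 7*sqrt(2)/2)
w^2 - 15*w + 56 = (w - 8)*(w - 7)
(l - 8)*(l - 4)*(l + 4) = l^3 - 8*l^2 - 16*l + 128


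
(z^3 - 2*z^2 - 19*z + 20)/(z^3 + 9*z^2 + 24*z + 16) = (z^2 - 6*z + 5)/(z^2 + 5*z + 4)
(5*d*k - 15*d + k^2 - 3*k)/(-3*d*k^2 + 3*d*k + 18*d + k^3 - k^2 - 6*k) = (-5*d - k)/(3*d*k + 6*d - k^2 - 2*k)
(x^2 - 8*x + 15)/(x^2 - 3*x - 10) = (x - 3)/(x + 2)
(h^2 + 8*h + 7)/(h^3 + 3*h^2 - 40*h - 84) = (h + 1)/(h^2 - 4*h - 12)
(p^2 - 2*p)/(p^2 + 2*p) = (p - 2)/(p + 2)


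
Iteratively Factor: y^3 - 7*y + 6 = (y + 3)*(y^2 - 3*y + 2) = (y - 1)*(y + 3)*(y - 2)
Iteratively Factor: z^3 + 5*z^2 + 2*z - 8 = (z + 4)*(z^2 + z - 2) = (z + 2)*(z + 4)*(z - 1)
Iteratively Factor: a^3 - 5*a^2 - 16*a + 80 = (a + 4)*(a^2 - 9*a + 20) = (a - 4)*(a + 4)*(a - 5)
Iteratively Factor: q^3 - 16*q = (q + 4)*(q^2 - 4*q) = (q - 4)*(q + 4)*(q)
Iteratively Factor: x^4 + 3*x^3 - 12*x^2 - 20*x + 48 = (x - 2)*(x^3 + 5*x^2 - 2*x - 24) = (x - 2)^2*(x^2 + 7*x + 12) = (x - 2)^2*(x + 4)*(x + 3)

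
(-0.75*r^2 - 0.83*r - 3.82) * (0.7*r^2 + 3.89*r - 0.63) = -0.525*r^4 - 3.4985*r^3 - 5.4302*r^2 - 14.3369*r + 2.4066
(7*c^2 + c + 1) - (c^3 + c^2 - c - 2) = -c^3 + 6*c^2 + 2*c + 3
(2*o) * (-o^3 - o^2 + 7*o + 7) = -2*o^4 - 2*o^3 + 14*o^2 + 14*o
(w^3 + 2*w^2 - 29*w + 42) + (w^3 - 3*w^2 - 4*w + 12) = 2*w^3 - w^2 - 33*w + 54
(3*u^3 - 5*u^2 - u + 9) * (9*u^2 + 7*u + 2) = 27*u^5 - 24*u^4 - 38*u^3 + 64*u^2 + 61*u + 18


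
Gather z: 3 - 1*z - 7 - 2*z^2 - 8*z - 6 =-2*z^2 - 9*z - 10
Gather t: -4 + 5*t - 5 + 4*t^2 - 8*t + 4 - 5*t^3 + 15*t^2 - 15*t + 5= -5*t^3 + 19*t^2 - 18*t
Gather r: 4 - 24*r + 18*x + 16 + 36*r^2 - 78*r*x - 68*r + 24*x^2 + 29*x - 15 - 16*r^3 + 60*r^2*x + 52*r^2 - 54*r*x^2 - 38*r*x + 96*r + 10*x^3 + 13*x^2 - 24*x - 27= -16*r^3 + r^2*(60*x + 88) + r*(-54*x^2 - 116*x + 4) + 10*x^3 + 37*x^2 + 23*x - 22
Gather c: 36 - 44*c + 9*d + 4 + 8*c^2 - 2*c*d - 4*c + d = 8*c^2 + c*(-2*d - 48) + 10*d + 40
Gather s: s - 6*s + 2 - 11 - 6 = -5*s - 15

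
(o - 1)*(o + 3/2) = o^2 + o/2 - 3/2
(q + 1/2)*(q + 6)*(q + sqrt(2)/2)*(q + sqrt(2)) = q^4 + 3*sqrt(2)*q^3/2 + 13*q^3/2 + 4*q^2 + 39*sqrt(2)*q^2/4 + 9*sqrt(2)*q/2 + 13*q/2 + 3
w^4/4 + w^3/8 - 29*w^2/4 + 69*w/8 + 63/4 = (w/4 + 1/4)*(w - 7/2)*(w - 3)*(w + 6)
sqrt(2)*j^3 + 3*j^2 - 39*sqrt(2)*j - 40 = (j - 4*sqrt(2))*(j + 5*sqrt(2))*(sqrt(2)*j + 1)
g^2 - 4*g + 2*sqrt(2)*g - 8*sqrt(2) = (g - 4)*(g + 2*sqrt(2))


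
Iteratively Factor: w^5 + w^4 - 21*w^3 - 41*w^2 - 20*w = (w + 1)*(w^4 - 21*w^2 - 20*w) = (w + 1)*(w + 4)*(w^3 - 4*w^2 - 5*w) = (w + 1)^2*(w + 4)*(w^2 - 5*w) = w*(w + 1)^2*(w + 4)*(w - 5)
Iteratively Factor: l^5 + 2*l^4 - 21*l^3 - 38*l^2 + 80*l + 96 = (l - 2)*(l^4 + 4*l^3 - 13*l^2 - 64*l - 48) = (l - 2)*(l + 1)*(l^3 + 3*l^2 - 16*l - 48) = (l - 2)*(l + 1)*(l + 4)*(l^2 - l - 12) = (l - 2)*(l + 1)*(l + 3)*(l + 4)*(l - 4)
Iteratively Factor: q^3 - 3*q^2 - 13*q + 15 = (q + 3)*(q^2 - 6*q + 5) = (q - 5)*(q + 3)*(q - 1)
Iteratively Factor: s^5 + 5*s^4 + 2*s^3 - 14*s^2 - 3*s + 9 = (s - 1)*(s^4 + 6*s^3 + 8*s^2 - 6*s - 9) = (s - 1)*(s + 3)*(s^3 + 3*s^2 - s - 3) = (s - 1)^2*(s + 3)*(s^2 + 4*s + 3) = (s - 1)^2*(s + 3)^2*(s + 1)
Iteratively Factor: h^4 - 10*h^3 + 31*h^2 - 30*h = (h - 2)*(h^3 - 8*h^2 + 15*h) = (h - 3)*(h - 2)*(h^2 - 5*h) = h*(h - 3)*(h - 2)*(h - 5)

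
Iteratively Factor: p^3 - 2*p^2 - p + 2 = (p - 2)*(p^2 - 1) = (p - 2)*(p + 1)*(p - 1)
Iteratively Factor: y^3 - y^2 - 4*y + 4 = (y - 1)*(y^2 - 4) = (y - 1)*(y + 2)*(y - 2)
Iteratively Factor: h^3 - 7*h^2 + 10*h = (h)*(h^2 - 7*h + 10) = h*(h - 2)*(h - 5)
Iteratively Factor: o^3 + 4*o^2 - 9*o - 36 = (o - 3)*(o^2 + 7*o + 12) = (o - 3)*(o + 4)*(o + 3)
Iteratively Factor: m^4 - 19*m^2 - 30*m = (m)*(m^3 - 19*m - 30) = m*(m + 3)*(m^2 - 3*m - 10) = m*(m - 5)*(m + 3)*(m + 2)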